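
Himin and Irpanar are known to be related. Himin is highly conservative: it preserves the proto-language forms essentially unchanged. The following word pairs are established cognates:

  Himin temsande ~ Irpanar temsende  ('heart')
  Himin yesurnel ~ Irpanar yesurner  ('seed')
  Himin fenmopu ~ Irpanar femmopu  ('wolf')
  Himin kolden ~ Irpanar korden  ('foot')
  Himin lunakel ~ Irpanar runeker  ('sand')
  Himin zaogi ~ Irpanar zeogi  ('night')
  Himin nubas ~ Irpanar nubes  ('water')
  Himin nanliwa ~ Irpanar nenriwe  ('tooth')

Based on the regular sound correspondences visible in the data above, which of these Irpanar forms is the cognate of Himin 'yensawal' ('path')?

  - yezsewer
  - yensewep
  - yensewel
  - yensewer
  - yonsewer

lunakel ~ runeker, nubas ~ nubes — Himin a corresponds to Irpanar e after a consonant, before a consonant other than r, m, n, p, b, f, v.
yesurnel ~ yesurner, lunakel ~ runeker — Himin l corresponds to Irpanar r word-finally.
Applying these to Himin 'yensawal':
  yensawal → yensewal   (a→e after a consonant, before a consonant other than r, m, n, p, b, f, v)
  yensewal → yensewel   (a→e after a consonant, before a consonant other than r, m, n, p, b, f, v)
  yensewel → yensewer   (l→r word-finally)
So the Irpanar cognate is 'yensewer'.

yensewer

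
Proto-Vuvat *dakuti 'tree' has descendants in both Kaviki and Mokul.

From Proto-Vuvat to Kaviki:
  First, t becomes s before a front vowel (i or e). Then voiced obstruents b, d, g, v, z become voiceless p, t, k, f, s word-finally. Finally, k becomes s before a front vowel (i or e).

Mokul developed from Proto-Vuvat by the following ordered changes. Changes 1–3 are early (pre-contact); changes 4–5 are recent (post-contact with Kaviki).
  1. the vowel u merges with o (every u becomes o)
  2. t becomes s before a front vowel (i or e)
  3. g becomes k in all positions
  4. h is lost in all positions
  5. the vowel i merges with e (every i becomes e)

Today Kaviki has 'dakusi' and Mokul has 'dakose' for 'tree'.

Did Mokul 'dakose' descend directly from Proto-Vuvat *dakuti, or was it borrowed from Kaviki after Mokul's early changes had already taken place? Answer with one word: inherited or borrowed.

If inherited, *dakuti would pass through all of Mokul's changes:
Mokul: *dakuti > dakoti > dakosi > dakose  (by vowel merger, palatalisation, vowel merger)
If borrowed from Kaviki 'dakusi' after the early changes, it would undergo only the recent ones:
  rule 4 (h-loss): no change (dakusi)
  rule 5 (vowel merger): dakusi → dakuse
  ⇒ as a loan: dakuse
Mokul 'dakose' matches the inherited outcome exactly, so it is an inherited cognate, not a loan.

inherited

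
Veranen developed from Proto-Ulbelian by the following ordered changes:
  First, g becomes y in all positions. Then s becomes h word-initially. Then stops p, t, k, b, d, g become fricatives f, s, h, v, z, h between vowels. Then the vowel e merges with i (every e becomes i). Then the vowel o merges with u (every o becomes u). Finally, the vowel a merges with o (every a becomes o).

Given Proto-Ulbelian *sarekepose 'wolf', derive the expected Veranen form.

Veranen: *sarekepose > harekepose > harehefose > harihifosi > harihifusi > horihifusi  (by debuccalisation, intervocalic lenition, vowel merger, vowel merger, vowel merger)

horihifusi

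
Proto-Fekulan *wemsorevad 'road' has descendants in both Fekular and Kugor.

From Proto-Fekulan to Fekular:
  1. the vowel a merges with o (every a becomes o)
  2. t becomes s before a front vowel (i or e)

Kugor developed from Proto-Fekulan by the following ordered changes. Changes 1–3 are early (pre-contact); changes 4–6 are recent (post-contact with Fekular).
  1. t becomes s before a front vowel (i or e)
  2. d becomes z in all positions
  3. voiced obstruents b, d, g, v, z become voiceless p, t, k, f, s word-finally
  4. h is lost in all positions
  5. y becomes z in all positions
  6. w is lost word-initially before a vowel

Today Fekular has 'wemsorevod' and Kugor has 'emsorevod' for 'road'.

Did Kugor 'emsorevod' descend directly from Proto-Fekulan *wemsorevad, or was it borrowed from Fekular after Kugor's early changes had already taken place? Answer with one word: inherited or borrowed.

If inherited, *wemsorevad would pass through all of Kugor's changes:
Kugor: *wemsorevad
  wemsorevad (rule 1 does not apply)
  wemsorevad → wemsorevaz   [unconditioned shift]
  wemsorevaz → wemsorevas   [final devoicing]
  wemsorevas (rule 4 does not apply)
  wemsorevas (rule 5 does not apply)
  wemsorevas → emsorevas   [glide loss]
  giving Kugor emsorevas.
If borrowed from Fekular 'wemsorevod' after the early changes, it would undergo only the recent ones:
  rule 4 (h-loss): no change (wemsorevod)
  rule 5 (unconditioned shift): no change (wemsorevod)
  rule 6 (glide loss): wemsorevod → emsorevod
  ⇒ as a loan: emsorevod
Kugor 'emsorevod' matches the loan outcome 'emsorevod', not the inherited 'emsorevas' — it skipped the early Kugor changes, so it was borrowed from Fekular.

borrowed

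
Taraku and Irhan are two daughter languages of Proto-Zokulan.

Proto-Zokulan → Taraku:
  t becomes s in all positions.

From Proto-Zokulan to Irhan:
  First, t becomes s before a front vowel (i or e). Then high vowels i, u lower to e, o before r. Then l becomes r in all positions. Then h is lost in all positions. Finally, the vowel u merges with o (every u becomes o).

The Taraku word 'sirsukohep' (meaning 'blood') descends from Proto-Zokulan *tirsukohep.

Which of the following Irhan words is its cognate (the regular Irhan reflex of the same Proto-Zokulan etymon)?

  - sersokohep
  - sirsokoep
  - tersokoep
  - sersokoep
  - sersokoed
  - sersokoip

Irhan: start from *tirsukohep.
  rule 1 (palatalisation): tirsukohep → sirsukohep
  rule 2 (pre-rhotic lowering): sirsukohep → sersukohep
  rule 3: no change — sersukohep
  rule 4 (h-loss): sersukohep → sersukoep
  rule 5 (vowel merger): sersukoep → sersokoep
  ⇒ Irhan sersokoep
Among the options, 'sersokoep' alone shows every Irhan change applied in order.

sersokoep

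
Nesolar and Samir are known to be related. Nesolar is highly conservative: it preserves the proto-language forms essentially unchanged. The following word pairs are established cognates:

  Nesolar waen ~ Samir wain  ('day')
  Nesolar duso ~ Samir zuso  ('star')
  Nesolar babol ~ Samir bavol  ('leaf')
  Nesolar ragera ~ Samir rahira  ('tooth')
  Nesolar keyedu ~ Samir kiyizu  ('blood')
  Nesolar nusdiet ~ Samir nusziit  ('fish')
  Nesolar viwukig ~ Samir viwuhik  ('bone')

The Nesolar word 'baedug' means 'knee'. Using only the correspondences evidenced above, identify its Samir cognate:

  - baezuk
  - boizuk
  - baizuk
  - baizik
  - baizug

baizuk

nusdiet ~ nusziit — Nesolar e corresponds to Samir i after a vowel, before a consonant other than r, m, n, p, b, f, v.
keyedu ~ kiyizu — Nesolar d corresponds to Samir z between vowels (before a back vowel).
viwukig ~ viwuhik — Nesolar g corresponds to Samir k word-finally.
Applying these to Nesolar 'baedug':
  baedug → baidug   (e→i after a vowel, before a consonant other than r, m, n, p, b, f, v)
  baidug → baizug   (d→z between vowels (before a back vowel))
  baizug → baizuk   (g→k word-finally)
So the Samir cognate is 'baizuk'.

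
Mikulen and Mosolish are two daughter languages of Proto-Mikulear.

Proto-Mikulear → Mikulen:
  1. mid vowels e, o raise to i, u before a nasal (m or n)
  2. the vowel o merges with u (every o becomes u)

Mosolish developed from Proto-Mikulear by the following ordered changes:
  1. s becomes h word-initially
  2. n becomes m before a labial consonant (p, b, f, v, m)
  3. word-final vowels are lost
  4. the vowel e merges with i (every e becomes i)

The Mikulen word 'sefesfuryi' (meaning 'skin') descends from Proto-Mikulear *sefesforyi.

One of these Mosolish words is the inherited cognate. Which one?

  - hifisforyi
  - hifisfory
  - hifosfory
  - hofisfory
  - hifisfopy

hifisfory

Mosolish: *sefesforyi > hefesforyi > hefesfory > hifisfory  (by debuccalisation, apocope, vowel merger)
The other candidates each miss or misapply at least one Mosolish change.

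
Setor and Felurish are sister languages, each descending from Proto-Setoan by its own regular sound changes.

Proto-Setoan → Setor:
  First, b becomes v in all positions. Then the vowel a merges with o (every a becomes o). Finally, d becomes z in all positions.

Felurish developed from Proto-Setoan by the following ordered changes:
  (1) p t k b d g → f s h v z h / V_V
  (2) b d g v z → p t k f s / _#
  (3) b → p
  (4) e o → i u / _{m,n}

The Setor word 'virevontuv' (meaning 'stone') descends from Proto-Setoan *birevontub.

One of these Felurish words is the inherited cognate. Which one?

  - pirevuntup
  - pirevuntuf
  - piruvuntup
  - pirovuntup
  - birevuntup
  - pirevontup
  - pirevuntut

Felurish: *birevontub
  birevontub (rule 1 does not apply)
  birevontub → birevontup   [final devoicing]
  birevontup → pirevontup   [unconditioned shift]
  pirevontup → pirevuntup   [pre-nasal raising]
  giving Felurish pirevuntup.
The other candidates each miss or misapply at least one Felurish change.

pirevuntup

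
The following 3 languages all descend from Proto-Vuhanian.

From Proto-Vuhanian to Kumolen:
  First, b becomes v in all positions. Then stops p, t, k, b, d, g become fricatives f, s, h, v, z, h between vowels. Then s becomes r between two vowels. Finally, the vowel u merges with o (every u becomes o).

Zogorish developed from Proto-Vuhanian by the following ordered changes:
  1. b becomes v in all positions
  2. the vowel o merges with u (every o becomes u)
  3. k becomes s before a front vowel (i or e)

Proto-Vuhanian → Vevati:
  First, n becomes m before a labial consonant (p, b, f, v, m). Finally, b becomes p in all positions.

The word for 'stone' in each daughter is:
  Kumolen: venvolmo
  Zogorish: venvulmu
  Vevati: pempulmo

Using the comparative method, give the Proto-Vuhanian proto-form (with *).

*benbulmo

Position 5: Kumolen has o, Zogorish has u, Vevati has u. Vevati preserves u here (none of its changes turn any other segment into u), so the proto-segment is *u.
Position 1: Kumolen has v, Zogorish has v, Vevati has p. Taking the neighbouring segments as reconstructed: Kumolen v could go back to *b or *v; Zogorish v could go back to *b or *v; Vevati p could go back to *p or *b — the one source consistent with every daughter is *b.
Verify the candidate proto-form against each daughter:
Kumolen: *benbulmo
  benbulmo → venvulmo   [unconditioned shift]
  venvulmo (rule 2 does not apply)
  venvulmo (rule 3 does not apply)
  venvulmo → venvolmo   [vowel merger]
  giving Kumolen venvolmo.
Zogorish: *benbulmo > venvulmo > venvulmu  (by unconditioned shift, vowel merger)
Vevati: *benbulmo > bembulmo > pempulmo  (by nasal place assimilation, unconditioned shift)
*benbulmo is the unique common source.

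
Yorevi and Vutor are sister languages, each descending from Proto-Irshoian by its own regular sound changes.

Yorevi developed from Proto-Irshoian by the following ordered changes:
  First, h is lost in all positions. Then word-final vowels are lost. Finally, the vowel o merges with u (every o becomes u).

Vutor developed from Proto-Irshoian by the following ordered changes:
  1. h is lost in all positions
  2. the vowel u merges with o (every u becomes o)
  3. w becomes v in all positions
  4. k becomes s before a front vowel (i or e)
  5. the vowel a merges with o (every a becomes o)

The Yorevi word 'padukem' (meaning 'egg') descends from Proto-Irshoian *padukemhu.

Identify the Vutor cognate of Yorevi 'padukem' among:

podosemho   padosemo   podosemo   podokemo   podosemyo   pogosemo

Vutor: start from *padukemhu.
  rule 1 (h-loss): padukemhu → padukemu
  rule 2 (vowel merger): padukemu → padokemo
  rule 3: no change — padokemo
  rule 4 (palatalisation): padokemo → padosemo
  rule 5 (vowel merger): padosemo → podosemo
  ⇒ Vutor podosemo

podosemo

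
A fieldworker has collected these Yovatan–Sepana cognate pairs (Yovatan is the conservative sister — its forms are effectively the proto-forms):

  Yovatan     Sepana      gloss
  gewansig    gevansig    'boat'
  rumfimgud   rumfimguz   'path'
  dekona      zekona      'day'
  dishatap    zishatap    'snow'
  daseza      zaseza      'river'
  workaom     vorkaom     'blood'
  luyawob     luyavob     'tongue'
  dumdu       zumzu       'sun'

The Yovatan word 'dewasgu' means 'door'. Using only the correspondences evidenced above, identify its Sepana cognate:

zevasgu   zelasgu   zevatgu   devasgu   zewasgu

zevasgu

dekona ~ zekona — Yovatan d corresponds to Sepana z word-initially before a front vowel.
gewansig ~ gevansig — Yovatan w corresponds to Sepana v between vowels (before a back vowel).
Applying these to Yovatan 'dewasgu':
  dewasgu → zewasgu   (d→z word-initially before a front vowel)
  zewasgu → zevasgu   (w→v between vowels (before a back vowel))
So the Sepana cognate is 'zevasgu'.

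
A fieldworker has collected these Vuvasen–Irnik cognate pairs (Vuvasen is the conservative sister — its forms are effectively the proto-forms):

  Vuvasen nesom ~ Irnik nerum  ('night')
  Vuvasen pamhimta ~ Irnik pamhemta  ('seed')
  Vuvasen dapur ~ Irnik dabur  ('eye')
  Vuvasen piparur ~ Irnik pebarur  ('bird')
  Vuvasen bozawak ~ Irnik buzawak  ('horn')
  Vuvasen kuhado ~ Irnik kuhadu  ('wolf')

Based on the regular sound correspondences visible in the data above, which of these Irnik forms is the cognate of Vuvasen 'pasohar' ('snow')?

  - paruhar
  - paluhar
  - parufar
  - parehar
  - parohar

nesom ~ nerum — Vuvasen s corresponds to Irnik r between vowels (before a back vowel).
bozawak ~ buzawak — Vuvasen o corresponds to Irnik u after a consonant, before a consonant other than r, m, n, p, b, f, v.
Applying these to Vuvasen 'pasohar':
  pasohar → parohar   (s→r between vowels (before a back vowel))
  parohar → paruhar   (o→u after a consonant, before a consonant other than r, m, n, p, b, f, v)
So the Irnik cognate is 'paruhar'.

paruhar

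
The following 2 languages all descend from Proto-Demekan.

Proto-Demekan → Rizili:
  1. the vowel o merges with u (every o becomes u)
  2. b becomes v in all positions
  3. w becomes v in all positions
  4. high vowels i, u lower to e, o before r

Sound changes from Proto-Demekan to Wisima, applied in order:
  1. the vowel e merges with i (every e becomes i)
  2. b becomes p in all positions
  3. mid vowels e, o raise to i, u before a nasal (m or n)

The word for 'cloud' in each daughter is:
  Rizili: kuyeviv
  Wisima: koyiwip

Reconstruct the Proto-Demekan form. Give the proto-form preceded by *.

*koyewib

Position 5: Rizili has v, Wisima has w. Wisima preserves w here (none of its changes turn any other segment into w), so the proto-segment is *w.
Position 7: Rizili has v, Wisima has p. Taking the neighbouring segments as reconstructed: Rizili v could go back to *b or *v or *w; Wisima p could go back to *p or *b — the one source consistent with every daughter is *b.
Continuing position by position gives *koyewib; check it forward:
Rizili: *koyewib
  koyewib → kuyewib   [vowel merger]
  kuyewib → kuyewiv   [unconditioned shift]
  kuyewiv → kuyeviv   [unconditioned shift]
  kuyeviv (rule 4 does not apply)
  giving Rizili kuyeviv.
Wisima: *koyewib > koyiwib > koyiwip  (by vowel merger, unconditioned shift)
*koyewib is the unique common source.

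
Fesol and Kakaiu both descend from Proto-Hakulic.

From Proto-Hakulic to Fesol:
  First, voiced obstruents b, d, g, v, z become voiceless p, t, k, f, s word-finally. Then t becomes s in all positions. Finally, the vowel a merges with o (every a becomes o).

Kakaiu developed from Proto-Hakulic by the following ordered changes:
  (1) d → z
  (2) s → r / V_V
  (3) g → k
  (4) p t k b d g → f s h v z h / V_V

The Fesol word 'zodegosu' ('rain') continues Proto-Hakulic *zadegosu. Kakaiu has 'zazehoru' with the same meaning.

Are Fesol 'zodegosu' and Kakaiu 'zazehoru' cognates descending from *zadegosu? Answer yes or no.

yes

Derive the expected Kakaiu reflex of *zadegosu:
Kakaiu: start from *zadegosu.
  rule 1 (unconditioned shift): zadegosu → zazegosu
  rule 2 (rhotacism): zazegosu → zazegoru
  rule 3 (unconditioned shift): zazegoru → zazekoru
  rule 4 (intervocalic lenition): zazekoru → zazehoru
  ⇒ Kakaiu zazehoru
Kakaiu 'zazehoru' matches the regular reflex exactly, so the pair is cognate.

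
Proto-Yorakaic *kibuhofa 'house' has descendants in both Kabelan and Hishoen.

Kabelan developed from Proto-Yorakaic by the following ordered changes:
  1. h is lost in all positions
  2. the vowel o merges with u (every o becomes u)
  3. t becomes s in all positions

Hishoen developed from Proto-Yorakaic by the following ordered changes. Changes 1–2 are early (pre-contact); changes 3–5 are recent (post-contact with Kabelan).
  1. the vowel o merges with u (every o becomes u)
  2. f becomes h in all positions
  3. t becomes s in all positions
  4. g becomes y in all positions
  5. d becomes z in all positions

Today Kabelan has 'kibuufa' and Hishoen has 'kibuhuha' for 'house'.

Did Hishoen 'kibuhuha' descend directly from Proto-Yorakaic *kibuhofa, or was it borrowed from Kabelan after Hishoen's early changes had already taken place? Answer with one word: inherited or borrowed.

If inherited, *kibuhofa would pass through all of Hishoen's changes:
Hishoen: *kibuhofa > kibuhufa > kibuhuha  (by vowel merger, unconditioned shift)
If borrowed from Kabelan 'kibuufa' after the early changes, it would undergo only the recent ones:
  rule 3 (unconditioned shift): no change (kibuufa)
  rule 4 (unconditioned shift): no change (kibuufa)
  rule 5 (unconditioned shift): no change (kibuufa)
  ⇒ as a loan: kibuufa
Hishoen 'kibuhuha' matches the inherited outcome exactly, so it is an inherited cognate, not a loan.

inherited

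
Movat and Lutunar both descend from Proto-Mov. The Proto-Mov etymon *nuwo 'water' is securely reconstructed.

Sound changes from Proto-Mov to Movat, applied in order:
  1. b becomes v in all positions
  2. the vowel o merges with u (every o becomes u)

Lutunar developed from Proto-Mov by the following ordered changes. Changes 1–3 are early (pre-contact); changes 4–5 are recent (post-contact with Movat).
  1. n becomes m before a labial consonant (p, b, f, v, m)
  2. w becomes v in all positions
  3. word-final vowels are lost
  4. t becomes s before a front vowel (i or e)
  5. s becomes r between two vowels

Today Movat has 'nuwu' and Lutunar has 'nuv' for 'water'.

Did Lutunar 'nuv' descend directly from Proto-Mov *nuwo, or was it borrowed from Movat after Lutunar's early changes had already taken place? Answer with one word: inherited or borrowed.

If inherited, *nuwo would pass through all of Lutunar's changes:
Lutunar: *nuwo > nuvo > nuv  (by unconditioned shift, apocope)
If borrowed from Movat 'nuwu' after the early changes, it would undergo only the recent ones:
  rule 4 (palatalisation): no change (nuwu)
  rule 5 (rhotacism): no change (nuwu)
  ⇒ as a loan: nuwu
Lutunar 'nuv' matches the inherited outcome exactly, so it is an inherited cognate, not a loan.

inherited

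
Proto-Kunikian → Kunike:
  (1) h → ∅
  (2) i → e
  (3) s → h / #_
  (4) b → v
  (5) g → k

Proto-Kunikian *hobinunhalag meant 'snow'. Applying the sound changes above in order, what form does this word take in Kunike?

ovenunalak

Kunike: start from *hobinunhalag.
  rule 1 (h-loss): hobinunhalag → obinunalag
  rule 2 (vowel merger): obinunalag → obenunalag
  rule 3: no change — obenunalag
  rule 4 (unconditioned shift): obenunalag → ovenunalag
  rule 5 (unconditioned shift): ovenunalag → ovenunalak
  ⇒ Kunike ovenunalak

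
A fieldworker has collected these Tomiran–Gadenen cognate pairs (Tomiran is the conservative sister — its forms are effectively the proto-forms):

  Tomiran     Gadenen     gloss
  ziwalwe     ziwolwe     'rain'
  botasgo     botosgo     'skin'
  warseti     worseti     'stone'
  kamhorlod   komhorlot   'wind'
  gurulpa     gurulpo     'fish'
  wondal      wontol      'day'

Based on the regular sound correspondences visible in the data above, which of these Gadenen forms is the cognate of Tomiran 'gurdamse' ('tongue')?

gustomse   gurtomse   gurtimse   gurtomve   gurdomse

gurtomse

wondal ~ wontol — Tomiran d corresponds to Gadenen t after a consonant, before a back vowel.
kamhorlod ~ komhorlot — Tomiran a corresponds to Gadenen o after a consonant, before a nasal.
Applying these to Tomiran 'gurdamse':
  gurdamse → gurtamse   (d→t after a consonant, before a back vowel)
  gurtamse → gurtomse   (a→o after a consonant, before a nasal)
So the Gadenen cognate is 'gurtomse'.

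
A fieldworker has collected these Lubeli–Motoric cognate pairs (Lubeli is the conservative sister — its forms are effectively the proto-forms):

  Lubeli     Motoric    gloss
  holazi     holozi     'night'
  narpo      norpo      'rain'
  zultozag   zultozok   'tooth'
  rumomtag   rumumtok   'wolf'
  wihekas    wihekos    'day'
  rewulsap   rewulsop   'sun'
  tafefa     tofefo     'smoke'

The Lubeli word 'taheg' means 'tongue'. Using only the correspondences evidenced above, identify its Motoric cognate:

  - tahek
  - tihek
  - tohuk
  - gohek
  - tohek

tohek

holazi ~ holozi, zultozag ~ zultozok — Lubeli a corresponds to Motoric o after a consonant, before a consonant other than r, m, n, p, b, f, v.
zultozag ~ zultozok, rumomtag ~ rumumtok — Lubeli g corresponds to Motoric k word-finally.
Applying these to Lubeli 'taheg':
  taheg → toheg   (a→o after a consonant, before a consonant other than r, m, n, p, b, f, v)
  toheg → tohek   (g→k word-finally)
So the Motoric cognate is 'tohek'.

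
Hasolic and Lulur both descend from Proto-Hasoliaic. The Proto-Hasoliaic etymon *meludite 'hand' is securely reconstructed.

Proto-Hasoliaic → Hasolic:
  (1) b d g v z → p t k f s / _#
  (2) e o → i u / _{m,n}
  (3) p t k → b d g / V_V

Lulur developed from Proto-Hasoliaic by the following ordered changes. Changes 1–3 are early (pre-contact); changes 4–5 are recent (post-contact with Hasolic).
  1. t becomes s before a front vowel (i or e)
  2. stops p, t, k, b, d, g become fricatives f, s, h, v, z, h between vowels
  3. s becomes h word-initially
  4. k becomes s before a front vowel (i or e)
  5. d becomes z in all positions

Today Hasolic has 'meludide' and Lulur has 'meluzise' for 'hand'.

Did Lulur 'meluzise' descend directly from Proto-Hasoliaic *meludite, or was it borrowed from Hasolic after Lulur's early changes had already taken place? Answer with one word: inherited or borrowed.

If inherited, *meludite would pass through all of Lulur's changes:
Lulur: *meludite
  meludite → meludise   [palatalisation]
  meludise → meluzise   [intervocalic lenition]
  meluzise (rule 3 does not apply)
  meluzise (rule 4 does not apply)
  meluzise (rule 5 does not apply)
  giving Lulur meluzise.
If borrowed from Hasolic 'meludide' after the early changes, it would undergo only the recent ones:
  rule 4 (palatalisation): no change (meludide)
  rule 5 (unconditioned shift): meludide → meluzize
  ⇒ as a loan: meluzize
Lulur 'meluzise' matches the inherited outcome exactly, so it is an inherited cognate, not a loan.

inherited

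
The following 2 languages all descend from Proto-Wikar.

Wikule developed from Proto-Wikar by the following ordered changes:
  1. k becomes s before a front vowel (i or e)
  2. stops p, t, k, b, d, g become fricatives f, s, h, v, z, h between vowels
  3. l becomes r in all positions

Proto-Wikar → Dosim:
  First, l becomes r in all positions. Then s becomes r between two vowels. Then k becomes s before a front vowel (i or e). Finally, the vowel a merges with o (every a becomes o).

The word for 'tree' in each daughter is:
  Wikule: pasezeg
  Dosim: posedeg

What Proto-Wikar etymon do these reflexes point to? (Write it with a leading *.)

Position 5: Wikule has z, Dosim has d. Dosim preserves d here (none of its changes turn any other segment into d), so the proto-segment is *d.
Position 2: Wikule has a, Dosim has o. Wikule preserves a here (none of its changes turn any other segment into a), so the proto-segment is *a.
Position 3: Wikule has s, Dosim has s. Taking the neighbouring segments as reconstructed: Wikule s could go back to *t or *k or *s; Dosim s can only go back to *k — the one source consistent with every daughter is *k.
This points to *pakedeg. Verify forward in each daughter:
Wikule: start from *pakedeg.
  rule 1 (palatalisation): pakedeg → pasedeg
  rule 2 (intervocalic lenition): pasedeg → pasezeg
  rule 3: no change — pasezeg
  ⇒ Wikule pasezeg
Dosim: *pakedeg > pasedeg > posedeg  (by palatalisation, vowel merger)
Only *pakedeg yields all of Wikule pasezeg, Dosim posedeg.

*pakedeg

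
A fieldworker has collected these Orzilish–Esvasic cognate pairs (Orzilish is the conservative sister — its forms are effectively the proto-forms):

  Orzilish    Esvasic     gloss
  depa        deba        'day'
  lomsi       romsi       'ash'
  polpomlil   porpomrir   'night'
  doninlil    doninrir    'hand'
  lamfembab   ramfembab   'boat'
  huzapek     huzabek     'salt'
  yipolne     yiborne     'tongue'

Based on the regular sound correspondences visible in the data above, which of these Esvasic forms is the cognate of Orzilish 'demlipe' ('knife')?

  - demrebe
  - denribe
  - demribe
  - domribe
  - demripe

demribe

polpomlil ~ porpomrir, doninlil ~ doninrir — Orzilish l corresponds to Esvasic r after a consonant, before a front vowel.
huzapek ~ huzabek — Orzilish p corresponds to Esvasic b between vowels (before a front vowel).
Applying these to Orzilish 'demlipe':
  demlipe → demripe   (l→r after a consonant, before a front vowel)
  demripe → demribe   (p→b between vowels (before a front vowel))
So the Esvasic cognate is 'demribe'.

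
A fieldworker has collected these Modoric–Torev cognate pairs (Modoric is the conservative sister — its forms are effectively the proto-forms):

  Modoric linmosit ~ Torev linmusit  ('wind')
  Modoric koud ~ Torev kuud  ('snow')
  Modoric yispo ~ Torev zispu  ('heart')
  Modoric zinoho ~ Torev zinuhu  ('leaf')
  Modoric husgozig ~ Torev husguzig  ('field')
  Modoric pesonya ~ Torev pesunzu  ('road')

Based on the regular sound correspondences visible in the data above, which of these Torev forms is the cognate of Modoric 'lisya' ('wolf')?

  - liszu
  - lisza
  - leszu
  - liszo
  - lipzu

liszu

pesonya ~ pesunzu — Modoric y corresponds to Torev z after a consonant, before a back vowel.
pesonya ~ pesunzu — Modoric a corresponds to Torev u word-finally.
Applying these to Modoric 'lisya':
  lisya → lisza   (y→z after a consonant, before a back vowel)
  lisza → liszu   (a→u word-finally)
So the Torev cognate is 'liszu'.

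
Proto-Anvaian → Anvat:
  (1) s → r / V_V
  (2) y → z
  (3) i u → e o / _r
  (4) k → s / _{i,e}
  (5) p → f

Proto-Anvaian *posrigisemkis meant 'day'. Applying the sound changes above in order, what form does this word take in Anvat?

fosrigeremsis

Anvat: *posrigisemkis > posrigiremkis > posrigeremkis > posrigeremsis > fosrigeremsis  (by rhotacism, pre-rhotic lowering, palatalisation, unconditioned shift)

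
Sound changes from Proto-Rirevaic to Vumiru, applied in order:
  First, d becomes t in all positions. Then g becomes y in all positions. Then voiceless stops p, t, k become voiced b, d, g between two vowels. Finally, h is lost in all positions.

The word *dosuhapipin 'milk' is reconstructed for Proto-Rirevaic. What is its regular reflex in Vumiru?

tosuabibin

Vumiru: *dosuhapipin
  dosuhapipin → tosuhapipin   [unconditioned shift]
  tosuhapipin (rule 2 does not apply)
  tosuhapipin → tosuhabibin   [intervocalic voicing]
  tosuhabibin → tosuabibin   [h-loss]
  giving Vumiru tosuabibin.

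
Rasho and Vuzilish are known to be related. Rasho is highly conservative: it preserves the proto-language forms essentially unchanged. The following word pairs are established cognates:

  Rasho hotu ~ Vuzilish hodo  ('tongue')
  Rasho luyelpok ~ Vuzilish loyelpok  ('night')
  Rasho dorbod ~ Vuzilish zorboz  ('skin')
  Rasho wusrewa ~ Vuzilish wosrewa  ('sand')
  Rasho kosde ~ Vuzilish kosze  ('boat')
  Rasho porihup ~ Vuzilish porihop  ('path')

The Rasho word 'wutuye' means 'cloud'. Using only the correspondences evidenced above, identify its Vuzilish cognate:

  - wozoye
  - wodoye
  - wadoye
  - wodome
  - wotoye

wodoye

luyelpok ~ loyelpok, wusrewa ~ wosrewa — Rasho u corresponds to Vuzilish o after a consonant, before a consonant other than r, m, n, p, b, f, v.
hotu ~ hodo — Rasho t corresponds to Vuzilish d between vowels (before a back vowel).
Applying these to Rasho 'wutuye':
  wutuye → wotuye   (u→o after a consonant, before a consonant other than r, m, n, p, b, f, v)
  wotuye → woduye   (t→d between vowels (before a back vowel))
  woduye → wodoye   (u→o after a consonant, before a consonant other than r, m, n, p, b, f, v)
So the Vuzilish cognate is 'wodoye'.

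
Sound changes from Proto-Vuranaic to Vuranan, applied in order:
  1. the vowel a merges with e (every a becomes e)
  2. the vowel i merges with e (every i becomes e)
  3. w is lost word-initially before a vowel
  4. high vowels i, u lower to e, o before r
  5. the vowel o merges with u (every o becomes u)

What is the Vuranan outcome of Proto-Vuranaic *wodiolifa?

udeulefe

Vuranan: *wodiolifa > wodiolife > wodeolefe > odeolefe > udeulefe  (by vowel merger, vowel merger, glide loss, vowel merger)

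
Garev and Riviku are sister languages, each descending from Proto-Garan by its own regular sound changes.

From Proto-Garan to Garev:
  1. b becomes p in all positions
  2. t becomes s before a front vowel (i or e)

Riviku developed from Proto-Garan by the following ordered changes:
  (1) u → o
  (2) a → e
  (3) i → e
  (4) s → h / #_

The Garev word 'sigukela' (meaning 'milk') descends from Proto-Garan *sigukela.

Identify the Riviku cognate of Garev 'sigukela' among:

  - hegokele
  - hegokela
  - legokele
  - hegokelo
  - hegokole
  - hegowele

Riviku: start from *sigukela.
  rule 1 (vowel merger): sigukela → sigokela
  rule 2 (vowel merger): sigokela → sigokele
  rule 3 (vowel merger): sigokele → segokele
  rule 4 (debuccalisation): segokele → hegokele
  ⇒ Riviku hegokele
Only 'hegokele' matches the regular Riviku development of *sigukela.

hegokele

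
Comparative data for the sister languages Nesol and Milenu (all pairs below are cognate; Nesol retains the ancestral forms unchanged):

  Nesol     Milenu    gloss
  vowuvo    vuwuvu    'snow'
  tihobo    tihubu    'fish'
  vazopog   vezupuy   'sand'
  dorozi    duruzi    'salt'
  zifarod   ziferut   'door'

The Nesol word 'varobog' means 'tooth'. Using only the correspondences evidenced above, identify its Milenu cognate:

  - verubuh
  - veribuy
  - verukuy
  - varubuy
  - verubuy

zifarod ~ ziferut — Nesol a corresponds to Milenu e after a consonant, before r.
tihobo ~ tihubu — Nesol o corresponds to Milenu u after a consonant, before a labial obstruent.
vowuvo ~ vuwuvu, vazopog ~ vezupuy — Nesol o corresponds to Milenu u after a consonant, before a consonant other than r, m, n, p, b, f, v.
vazopog ~ vezupuy — Nesol g corresponds to Milenu y word-finally.
Applying these to Nesol 'varobog':
  varobog → verobog   (a→e after a consonant, before r)
  verobog → verubog   (o→u after a consonant, before a labial obstruent)
  verubog → verubug   (o→u after a consonant, before a consonant other than r, m, n, p, b, f, v)
  verubug → verubuy   (g→y word-finally)
So the Milenu cognate is 'verubuy'.

verubuy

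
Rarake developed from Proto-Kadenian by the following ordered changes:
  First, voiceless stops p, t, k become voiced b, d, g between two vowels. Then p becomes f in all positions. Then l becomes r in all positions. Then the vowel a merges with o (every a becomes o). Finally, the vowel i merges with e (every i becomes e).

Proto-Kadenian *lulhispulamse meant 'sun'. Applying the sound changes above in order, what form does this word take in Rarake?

rurhesfuromse

Rarake: start from *lulhispulamse.
  rule 1: no change — lulhispulamse
  rule 2 (unconditioned shift): lulhispulamse → lulhisfulamse
  rule 3 (unconditioned shift): lulhisfulamse → rurhisfuramse
  rule 4 (vowel merger): rurhisfuramse → rurhisfuromse
  rule 5 (vowel merger): rurhisfuromse → rurhesfuromse
  ⇒ Rarake rurhesfuromse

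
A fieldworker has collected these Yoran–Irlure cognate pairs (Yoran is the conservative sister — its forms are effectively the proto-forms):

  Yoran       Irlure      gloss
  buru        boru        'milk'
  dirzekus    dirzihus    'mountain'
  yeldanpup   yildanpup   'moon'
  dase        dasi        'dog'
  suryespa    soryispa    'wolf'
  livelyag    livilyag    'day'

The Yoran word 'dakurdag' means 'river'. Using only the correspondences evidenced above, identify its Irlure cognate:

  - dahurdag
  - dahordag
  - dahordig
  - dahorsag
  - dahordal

dirzekus ~ dirzihus — Yoran k corresponds to Irlure h between vowels (before a back vowel).
buru ~ boru, suryespa ~ soryispa — Yoran u corresponds to Irlure o after a consonant, before r.
Applying these to Yoran 'dakurdag':
  dakurdag → dahurdag   (k→h between vowels (before a back vowel))
  dahurdag → dahordag   (u→o after a consonant, before r)
So the Irlure cognate is 'dahordag'.

dahordag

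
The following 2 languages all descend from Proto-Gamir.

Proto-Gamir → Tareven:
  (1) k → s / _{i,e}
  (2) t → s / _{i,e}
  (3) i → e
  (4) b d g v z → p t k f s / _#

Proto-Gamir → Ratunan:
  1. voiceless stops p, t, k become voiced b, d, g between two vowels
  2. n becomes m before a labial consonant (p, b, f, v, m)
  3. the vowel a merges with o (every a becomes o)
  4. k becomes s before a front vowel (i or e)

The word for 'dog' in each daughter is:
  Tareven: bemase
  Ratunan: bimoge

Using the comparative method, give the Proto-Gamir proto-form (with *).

Position 4: Tareven has a, Ratunan has o. Tareven preserves a here (none of its changes turn any other segment into a), so the proto-segment is *a.
Position 5: Tareven has s, Ratunan has g. Taking the neighbouring segments as reconstructed: Tareven s could go back to *t or *k or *s; Ratunan g could go back to *k or *g — the one source consistent with every daughter is *k.
Verify the candidate proto-form against each daughter:
Tareven: *bimake
  bimake → bimase   [palatalisation]
  bimase (rule 2 does not apply)
  bimase → bemase   [vowel merger]
  bemase (rule 4 does not apply)
  giving Tareven bemase.
Ratunan: start from *bimake.
  rule 1 (intervocalic voicing): bimake → bimage
  rule 2: no change — bimage
  rule 3 (vowel merger): bimage → bimoge
  rule 4: no change — bimoge
  ⇒ Ratunan bimoge
No other proto-form is consistent with every reflex, so the reconstruction is *bimake.

*bimake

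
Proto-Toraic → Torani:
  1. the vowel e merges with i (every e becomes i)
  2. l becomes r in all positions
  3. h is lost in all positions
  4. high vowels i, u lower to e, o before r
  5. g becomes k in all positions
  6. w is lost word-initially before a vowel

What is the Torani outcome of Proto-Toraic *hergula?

erkora

Torani: start from *hergula.
  rule 1 (vowel merger): hergula → hirgula
  rule 2 (unconditioned shift): hirgula → hirgura
  rule 3 (h-loss): hirgura → irgura
  rule 4 (pre-rhotic lowering): irgura → ergora
  rule 5 (unconditioned shift): ergora → erkora
  rule 6: no change — erkora
  ⇒ Torani erkora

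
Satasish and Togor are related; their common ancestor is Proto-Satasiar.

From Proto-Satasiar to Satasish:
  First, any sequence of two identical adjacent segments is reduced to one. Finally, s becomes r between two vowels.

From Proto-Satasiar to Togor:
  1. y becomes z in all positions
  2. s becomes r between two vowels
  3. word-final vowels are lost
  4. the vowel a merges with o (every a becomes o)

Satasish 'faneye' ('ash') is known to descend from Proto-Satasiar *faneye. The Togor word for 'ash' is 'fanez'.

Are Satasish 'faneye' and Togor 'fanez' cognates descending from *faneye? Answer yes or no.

no

Derive the expected Togor reflex of *faneye:
Togor: *faneye
  faneye → faneze   [unconditioned shift]
  faneze (rule 2 does not apply)
  faneze → fanez   [apocope]
  fanez → fonez   [vowel merger]
  giving Togor fonez.
The regular Togor reflex would be 'fonez', but the attested form is 'fanez'. The correspondence is irregular, so they are not cognates (the Togor form has a different source).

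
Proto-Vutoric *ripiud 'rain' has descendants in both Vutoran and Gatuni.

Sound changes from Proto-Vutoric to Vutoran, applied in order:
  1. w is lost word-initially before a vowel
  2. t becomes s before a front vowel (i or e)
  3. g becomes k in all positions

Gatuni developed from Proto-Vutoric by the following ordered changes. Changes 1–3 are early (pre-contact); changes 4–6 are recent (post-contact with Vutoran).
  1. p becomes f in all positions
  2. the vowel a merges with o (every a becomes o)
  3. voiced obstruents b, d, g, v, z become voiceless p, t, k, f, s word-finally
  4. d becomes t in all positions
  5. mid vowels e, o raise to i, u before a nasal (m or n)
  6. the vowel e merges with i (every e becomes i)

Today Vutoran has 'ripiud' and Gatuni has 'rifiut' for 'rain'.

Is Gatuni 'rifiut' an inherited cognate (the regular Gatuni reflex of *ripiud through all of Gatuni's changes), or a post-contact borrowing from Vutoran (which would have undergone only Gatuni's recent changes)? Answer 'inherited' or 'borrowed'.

If inherited, *ripiud would pass through all of Gatuni's changes:
Gatuni: *ripiud > rifiud > rifiut  (by unconditioned shift, final devoicing)
If borrowed from Vutoran 'ripiud' after the early changes, it would undergo only the recent ones:
  rule 4 (unconditioned shift): ripiud → ripiut
  rule 5 (pre-nasal raising): no change (ripiut)
  rule 6 (vowel merger): no change (ripiut)
  ⇒ as a loan: ripiut
Gatuni 'rifiut' matches the inherited outcome exactly, so it is an inherited cognate, not a loan.

inherited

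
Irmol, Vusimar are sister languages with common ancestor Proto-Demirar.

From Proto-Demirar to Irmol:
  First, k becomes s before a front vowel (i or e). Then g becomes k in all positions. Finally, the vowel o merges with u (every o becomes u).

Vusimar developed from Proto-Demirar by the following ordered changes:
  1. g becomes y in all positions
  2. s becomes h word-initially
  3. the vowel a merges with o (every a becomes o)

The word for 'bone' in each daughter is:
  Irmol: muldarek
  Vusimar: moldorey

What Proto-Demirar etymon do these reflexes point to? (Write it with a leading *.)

*moldareg

Position 5: Irmol has a, Vusimar has o. Irmol preserves a here (none of its changes turn any other segment into a), so the proto-segment is *a.
Position 8: Irmol has k, Vusimar has y. Taking the neighbouring segments as reconstructed: Irmol k could go back to *k or *g; Vusimar y could go back to *g or *y — the one source consistent with every daughter is *g.
Continuing position by position gives *moldareg; check it forward:
Irmol: *moldareg
  moldareg (rule 1 does not apply)
  moldareg → moldarek   [unconditioned shift]
  moldarek → muldarek   [vowel merger]
  giving Irmol muldarek.
Vusimar: *moldareg
  moldareg → moldarey   [unconditioned shift]
  moldarey (rule 2 does not apply)
  moldarey → moldorey   [vowel merger]
  giving Vusimar moldorey.
No other proto-form is consistent with every reflex, so the reconstruction is *moldareg.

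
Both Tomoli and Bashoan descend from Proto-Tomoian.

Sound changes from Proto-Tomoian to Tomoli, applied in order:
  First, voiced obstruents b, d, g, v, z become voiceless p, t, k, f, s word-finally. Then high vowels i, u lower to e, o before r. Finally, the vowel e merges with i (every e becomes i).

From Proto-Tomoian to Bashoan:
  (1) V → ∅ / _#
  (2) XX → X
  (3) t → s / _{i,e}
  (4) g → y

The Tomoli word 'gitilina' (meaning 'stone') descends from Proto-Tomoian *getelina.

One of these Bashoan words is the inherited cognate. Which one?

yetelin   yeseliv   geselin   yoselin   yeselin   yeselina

yeselin

Bashoan: start from *getelina.
  rule 1 (apocope): getelina → getelin
  rule 2: no change — getelin
  rule 3 (palatalisation): getelin → geselin
  rule 4 (unconditioned shift): geselin → yeselin
  ⇒ Bashoan yeselin
Only 'yeselin' matches the regular Bashoan development of *getelina.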